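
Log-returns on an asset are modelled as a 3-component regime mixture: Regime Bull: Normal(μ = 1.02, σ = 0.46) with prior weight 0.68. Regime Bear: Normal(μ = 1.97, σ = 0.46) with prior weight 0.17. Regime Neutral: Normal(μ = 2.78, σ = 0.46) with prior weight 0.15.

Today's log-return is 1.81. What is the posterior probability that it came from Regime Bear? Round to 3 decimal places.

0.482

The responsibility of component k is π_k f_k(x) divided by Σ_j π_j f_j(x).
Component likelihoods at x = 1.81:
  L_Bull = 0.198468
  L_Bear = 0.816359
  L_Neutral = 0.0938828
Weight by the priors:
  π_Bull·L_Bull = 0.68 × 0.198468 = 0.134958
  π_Bear·L_Bear = 0.17 × 0.816359 = 0.138781
  π_Neutral·L_Neutral = 0.15 × 0.0938828 = 0.0140824
Sum: 0.134958 + 0.138781 + 0.0140824 = 0.287822
Responsibility of Regime Bear: 0.138781 / 0.287822 ≈ 0.482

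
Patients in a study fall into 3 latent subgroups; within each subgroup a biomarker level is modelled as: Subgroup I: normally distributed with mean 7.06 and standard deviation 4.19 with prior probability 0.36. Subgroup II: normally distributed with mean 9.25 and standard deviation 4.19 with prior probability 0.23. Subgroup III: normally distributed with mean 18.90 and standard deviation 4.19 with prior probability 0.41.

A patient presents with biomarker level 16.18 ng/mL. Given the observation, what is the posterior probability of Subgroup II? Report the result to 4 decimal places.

P(component k | x) = π_k·f_k(x) / marginal(x), where marginal(x) = Σ_j π_j·f_j(x).
Evaluate each component's likelihood at the observed value:
  f_I = 0.00891111
  f_II = 0.0242486
  f_III = 0.0771235
Prior × likelihood for each component:
  π_I·f_I = 0.36 × 0.00891111 = 0.003208
  π_II·f_II = 0.23 × 0.0242486 = 0.00557719
  π_III·f_III = 0.41 × 0.0771235 = 0.0316207
Evidence: 0.003208 + 0.00557719 + 0.0316207 = 0.0404058
P(Subgroup II | data) = 0.00557719 / 0.0404058 ≈ 0.1380

0.1380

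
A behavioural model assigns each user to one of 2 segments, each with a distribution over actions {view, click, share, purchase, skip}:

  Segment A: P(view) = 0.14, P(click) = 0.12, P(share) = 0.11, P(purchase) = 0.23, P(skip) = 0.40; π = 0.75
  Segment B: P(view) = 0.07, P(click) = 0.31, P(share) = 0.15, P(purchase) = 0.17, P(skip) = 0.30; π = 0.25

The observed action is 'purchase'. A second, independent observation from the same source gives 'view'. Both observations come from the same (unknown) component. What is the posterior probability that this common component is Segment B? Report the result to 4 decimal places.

By Bayes' theorem, P(k | x) = P(Z=k) f_k(x) / Σ_j P(Z=j) f_j(x).
Since both observations come from the same component, the likelihood for component k is f_k(x₁)·f_k(x₂).
  p_A = [P(purchase | comp) = 0.23] × [0.14] = 0.0322
  p_B = [P(purchase | comp) = 0.17] × [0.07] = 0.0119
Prior × likelihood for each component:
  P(Z=A)·p_A = 0.75 × 0.0322 = 0.02415
  P(Z=B)·p_B = 0.25 × 0.0119 = 0.002975
Normaliser: 0.02415 + 0.002975 = 0.027125
Responsibility of Segment B: 0.002975 / 0.027125 ≈ 0.1097

0.1097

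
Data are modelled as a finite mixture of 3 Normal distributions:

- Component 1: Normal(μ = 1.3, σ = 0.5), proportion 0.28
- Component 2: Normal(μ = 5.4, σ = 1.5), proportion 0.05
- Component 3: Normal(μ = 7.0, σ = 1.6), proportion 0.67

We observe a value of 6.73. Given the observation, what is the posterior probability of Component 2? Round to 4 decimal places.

0.0517

By Bayes' theorem, P(k | x) = P(Z=k) f_k(x) / Σ_j P(Z=j) f_j(x).
Component likelihoods at x = 6.73:
  f_1 = (1/(0.5·√(2π)))·exp(−(6.73−1.3)²/(2·0.5²)) = 0.797885·exp(-58.96980) = 1.95741e-26
  f_2 = (1/(1.5·√(2π)))·exp(−(6.73−5.4)²/(2·1.5²)) = 0.265962·exp(-0.39309) = 0.179516
  f_3 = (1/(1.6·√(2π)))·exp(−(6.73−7.0)²/(2·1.6²)) = 0.249339·exp(-0.01424) = 0.245814
Prior × likelihood for each component:
  P(Z=1)·f_1 = 0.28 × 1.95741e-26 = 5.48074e-27
  P(Z=2)·f_2 = 0.05 × 0.179516 = 0.00897579
  P(Z=3)·f_3 = 0.67 × 0.245814 = 0.164695
Evidence: 5.48074e-27 + 0.00897579 + 0.164695 = 0.173671
P(Component 2 | data) ≈ 0.0517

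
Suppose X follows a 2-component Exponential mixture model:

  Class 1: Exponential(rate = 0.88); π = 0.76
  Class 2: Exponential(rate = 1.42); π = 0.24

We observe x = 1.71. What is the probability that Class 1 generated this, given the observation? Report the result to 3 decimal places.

0.832

By Bayes' theorem, P(k | x) = P(Z=k) f_k(x) / Σ_j P(Z=j) f_j(x).
Evaluate each component's likelihood at the observed value:
  p_1 = 0.88·e^(−0.88·1.71) = 0.88·e^(−1.5048) = 0.195414
  p_2 = 1.42·e^(−1.42·1.71) = 1.42·e^(−2.4282) = 0.125238
Unnormalised posteriors:
  P(Z=1)·p_1 = 0.76 × 0.195414 = 0.148515
  P(Z=2)·p_2 = 0.24 × 0.125238 = 0.030057
Evidence: 0.148515 + 0.030057 = 0.178572
Responsibility of Class 1: 0.148515 / 0.178572 ≈ 0.832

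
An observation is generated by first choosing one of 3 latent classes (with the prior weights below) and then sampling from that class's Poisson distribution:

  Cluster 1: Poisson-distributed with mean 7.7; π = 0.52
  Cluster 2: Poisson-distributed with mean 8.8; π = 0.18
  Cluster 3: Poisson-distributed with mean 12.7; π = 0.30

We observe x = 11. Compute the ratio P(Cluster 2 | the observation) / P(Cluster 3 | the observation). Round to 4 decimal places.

0.5240

Posterior odds = (w_i f_i(x)) / (w_j f_j(x)); the normalising sum cancels.
Component likelihoods at x = 11:
  L_1 = e^(−7.7)·7.7^11/11! = 0.0639992
  L_2 = e^(−8.8)·8.8^11/11! = 0.092547
  L_3 = e^(−12.7)·12.7^11/11! = 0.105961
Posterior odds = (w_2·L_2) / (w_3·L_3) = (0.18·0.092547) / (0.30·0.105961) = 0.0166585 / 0.0317882 ≈ 0.5240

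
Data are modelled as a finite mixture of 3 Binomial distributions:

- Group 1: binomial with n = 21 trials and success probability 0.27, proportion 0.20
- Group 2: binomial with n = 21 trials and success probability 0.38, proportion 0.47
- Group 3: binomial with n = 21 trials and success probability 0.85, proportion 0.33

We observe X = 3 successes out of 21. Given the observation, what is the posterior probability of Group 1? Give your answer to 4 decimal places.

0.7427

Apply Bayes' rule: the posterior for each component is proportional to its prior times its likelihood at x.
Component likelihoods at x = 3 successes out of 21:
  p_1 = C(21,3)·0.27^3·0.73^18 = 1330·0.019683·0.00346586 = 0.0907307
  p_2 = C(21,3)·0.38^3·0.62^18 = 1330·0.054872·0.000183253 = 0.0133737
  p_3 = C(21,3)·0.85^3·0.15^18 = 1330·0.614125·1.47789e-15 = 1.20712e-12
Multiply by the mixture weights:
  w_1·p_1 = 0.20 × 0.0907307 = 0.0181461
  w_2·p_2 = 0.47 × 0.0133737 = 0.00628566
  w_3·p_3 = 0.33 × 1.20712e-12 = 3.9835e-13
Evidence: 0.0181461 + 0.00628566 + 3.9835e-13 = 0.0244318
Responsibility of Group 1: 0.0181461 / 0.0244318 ≈ 0.7427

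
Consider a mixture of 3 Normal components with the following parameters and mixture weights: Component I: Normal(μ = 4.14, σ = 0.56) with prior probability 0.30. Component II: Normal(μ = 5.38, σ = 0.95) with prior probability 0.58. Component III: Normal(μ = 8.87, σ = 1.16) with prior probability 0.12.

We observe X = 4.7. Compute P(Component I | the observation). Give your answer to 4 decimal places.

Posterior ∝ prior × likelihood, so P(k | x) ∝ P(Z=k) f_k(x); normalise over all components.
Normal densities:
  f_I = 0.432091
  f_II = 0.325035
  f_III = 0.000537409
Unnormalised posteriors:
  P(Z=I)·f_I = 0.30 × 0.432091 = 0.129627
  P(Z=II)·f_II = 0.58 × 0.325035 = 0.18852
  P(Z=III)·f_III = 0.12 × 0.000537409 = 6.44891e-05
Normaliser: 0.129627 + 0.18852 + 6.44891e-05 = 0.318212
So the posterior for Component I is 0.129627 / 0.318212 ≈ 0.4074.

0.4074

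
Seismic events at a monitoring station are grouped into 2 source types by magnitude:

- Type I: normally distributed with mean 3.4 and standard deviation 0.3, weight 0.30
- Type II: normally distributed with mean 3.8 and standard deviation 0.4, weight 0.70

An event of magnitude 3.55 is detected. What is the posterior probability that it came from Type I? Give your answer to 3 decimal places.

The responsibility of component k is π_k f_k(x) divided by Σ_j π_j f_j(x).
Component likelihoods at x = 3.55:
  L_I = 1.17355
  L_II = 0.820402
Prior × likelihood for each component:
  π_I·L_I = 0.30 × 1.17355 = 0.352065
  π_II·L_II = 0.70 × 0.820402 = 0.574282
Denominator: 0.352065 + 0.574282 = 0.926347
P(Type I | the observation) ≈ 0.380

0.380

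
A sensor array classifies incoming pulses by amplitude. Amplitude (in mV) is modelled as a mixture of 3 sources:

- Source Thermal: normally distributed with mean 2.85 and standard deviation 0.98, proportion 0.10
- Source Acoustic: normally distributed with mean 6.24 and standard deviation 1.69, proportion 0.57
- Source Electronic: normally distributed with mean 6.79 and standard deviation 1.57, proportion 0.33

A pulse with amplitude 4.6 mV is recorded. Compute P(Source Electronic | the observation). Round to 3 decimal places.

0.256

Apply Bayes' rule: the posterior for each component is proportional to its prior times its likelihood at x.
Normal densities:
  f_Thermal = (1/(0.98·√(2π)))·exp(−(4.6−2.85)²/(2·0.98²)) = 0.407084·exp(-1.59439) = 0.0826514
  f_Acoustic = (1/(1.69·√(2π)))·exp(−(4.6−6.24)²/(2·1.69²)) = 0.236061·exp(-0.47085) = 0.147413
  f_Electronic = (1/(1.57·√(2π)))·exp(−(4.6−6.79)²/(2·1.57²)) = 0.254103·exp(-0.97288) = 0.0960493
Prior × likelihood for each component:
  π_Thermal·f_Thermal = 0.10 × 0.0826514 = 0.00826514
  π_Acoustic·f_Acoustic = 0.57 × 0.147413 = 0.0840253
  π_Electronic·f_Electronic = 0.33 × 0.0960493 = 0.0316963
Denominator: 0.00826514 + 0.0840253 + 0.0316963 = 0.123987
So the posterior for Source Electronic is 0.0316963 / 0.123987 ≈ 0.256.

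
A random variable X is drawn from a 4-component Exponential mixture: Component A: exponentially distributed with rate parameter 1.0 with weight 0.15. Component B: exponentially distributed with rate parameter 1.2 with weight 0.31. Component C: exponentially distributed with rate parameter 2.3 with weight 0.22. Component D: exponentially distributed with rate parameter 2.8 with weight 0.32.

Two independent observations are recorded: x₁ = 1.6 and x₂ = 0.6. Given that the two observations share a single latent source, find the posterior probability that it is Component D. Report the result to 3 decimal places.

By Bayes' theorem, P(k | x) = P(Z=k) f_k(x) / Σ_j P(Z=j) f_j(x).
Since both observations come from the same component, the likelihood for component k is f_k(x₁)·f_k(x₂).
  p_A = [0.201897] × [0.548812] = 0.110803
  p_B = [0.175928] × [0.584103] = 0.10276
  p_C = [0.0580128] × [0.578631] = 0.033568
  p_D = [0.0317336] × [0.521847] = 0.0165601
Unnormalised posteriors:
  P(Z=A)·p_A = 0.15 × 0.110803 = 0.0166205
  P(Z=B)·p_B = 0.31 × 0.10276 = 0.0318557
  P(Z=C)·p_C = 0.22 × 0.033568 = 0.00738496
  P(Z=D)·p_D = 0.32 × 0.0165601 = 0.00529922
Marginal: 0.0166205 + 0.0318557 + 0.00738496 + 0.00529922 = 0.0611603
P(Component D | x₁, x₂) = 0.00529922 / 0.0611603 ≈ 0.087

0.087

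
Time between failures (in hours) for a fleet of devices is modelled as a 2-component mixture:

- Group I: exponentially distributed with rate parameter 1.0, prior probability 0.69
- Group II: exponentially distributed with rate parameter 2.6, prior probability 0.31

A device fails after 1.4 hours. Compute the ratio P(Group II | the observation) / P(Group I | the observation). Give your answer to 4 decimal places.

Only the two components matter; the odds are (w_i f_i(x)) / (w_j f_j(x)).
Exponential densities:
  f_I = 0.246597
  f_II = 0.0682561
Posterior odds = (w_II·f_II) / (w_I·f_I) = (0.31·0.0682561) / (0.69·0.246597) = 0.0211594 / 0.170152 ≈ 0.1244

0.1244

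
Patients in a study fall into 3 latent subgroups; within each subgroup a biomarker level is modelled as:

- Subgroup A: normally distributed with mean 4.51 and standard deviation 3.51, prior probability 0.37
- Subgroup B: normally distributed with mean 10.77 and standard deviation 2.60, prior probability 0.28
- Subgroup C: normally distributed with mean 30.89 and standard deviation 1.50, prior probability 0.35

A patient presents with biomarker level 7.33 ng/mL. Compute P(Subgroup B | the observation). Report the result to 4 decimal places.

0.3703

P(component k | x) = π_k·f_k(x) / marginal(x), where marginal(x) = Σ_j π_j·f_j(x).
Normal densities:
  p_A = (1/(3.51·√(2π)))·exp(−(7.33−4.51)²/(2·3.51²)) = 0.113659·exp(-0.32274) = 0.0823073
  p_B = (1/(2.60·√(2π)))·exp(−(7.33−10.77)²/(2·2.60²)) = 0.153439·exp(-0.87527) = 0.063946
  p_C = (1/(1.50·√(2π)))·exp(−(7.33−30.89)²/(2·1.50²)) = 0.265962·exp(-123.34969) = 7.15698e-55
Unnormalised posteriors:
  π_A·p_A = 0.37 × 0.0823073 = 0.0304537
  π_B·p_B = 0.28 × 0.063946 = 0.0179049
  π_C·p_C = 0.35 × 7.15698e-55 = 2.50494e-55
Denominator: 0.0304537 + 0.0179049 + 2.50494e-55 = 0.0483586
P(Subgroup B | the observation) ≈ 0.3703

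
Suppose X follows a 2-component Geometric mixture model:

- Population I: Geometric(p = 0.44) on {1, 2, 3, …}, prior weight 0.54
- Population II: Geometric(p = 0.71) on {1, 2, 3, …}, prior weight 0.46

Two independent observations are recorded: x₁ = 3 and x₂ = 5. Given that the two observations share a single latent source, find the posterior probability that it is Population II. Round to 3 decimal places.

P(component k | x) = π_k·f_k(x) / marginal(x), where marginal(x) = Σ_j π_j·f_j(x).
Since both observations come from the same component, the likelihood for component k is f_k(x₁)·f_k(x₂).
  p_I = [0.137984] × [0.0432718] = 0.00597081
  p_II = [0.059711] × [0.0050217] = 0.00029985
Weight by the priors:
  π_I·p_I = 0.54 × 0.00597081 = 0.00322424
  π_II·p_II = 0.46 × 0.00029985 = 0.000137931
Sum: 0.00322424 + 0.000137931 = 0.00336217
P(Population II | x₁, x₂) = 0.000137931 / 0.00336217 ≈ 0.041

0.041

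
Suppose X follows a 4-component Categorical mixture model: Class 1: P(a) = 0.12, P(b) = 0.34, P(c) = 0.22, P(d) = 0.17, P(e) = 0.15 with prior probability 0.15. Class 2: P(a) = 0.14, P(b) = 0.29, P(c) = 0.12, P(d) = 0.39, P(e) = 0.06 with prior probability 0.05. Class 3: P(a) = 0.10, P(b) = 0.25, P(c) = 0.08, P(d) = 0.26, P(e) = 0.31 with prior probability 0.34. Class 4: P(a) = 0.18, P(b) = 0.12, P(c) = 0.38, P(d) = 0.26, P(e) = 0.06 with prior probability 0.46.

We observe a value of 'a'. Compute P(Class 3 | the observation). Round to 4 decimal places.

The responsibility of component k is π_k f_k(x) divided by Σ_j π_j f_j(x).
Evaluate each component's likelihood at the observed value:
  p_1 = P(a | comp) = 0.12
  p_2 = P(a | comp) = 0.14
  p_3 = P(a | comp) = 0.10
  p_4 = P(a | comp) = 0.18
Multiply by the mixture weights:
  π_1·p_1 = 0.15 × 0.12 = 0.018
  π_2·p_2 = 0.05 × 0.14 = 0.007
  π_3·p_3 = 0.34 × 0.1 = 0.034
  π_4·p_4 = 0.46 × 0.18 = 0.0828
Evidence: 0.018 + 0.007 + 0.034 + 0.0828 = 0.1418
P(Class 3 | 'a') = 0.034 / 0.1418 ≈ 0.2398

0.2398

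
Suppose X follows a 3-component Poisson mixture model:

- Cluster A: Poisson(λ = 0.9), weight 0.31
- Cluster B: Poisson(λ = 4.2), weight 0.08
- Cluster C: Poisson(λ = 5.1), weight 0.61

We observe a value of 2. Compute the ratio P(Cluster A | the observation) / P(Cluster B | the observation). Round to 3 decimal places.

4.824

Since P(k|x) ∝ π_k f_k(x), the posterior odds are π_i f_i(x) / (π_j f_j(x)).
Evaluate each component's likelihood at the observed value:
  p_A = 0.164661
  p_B = 0.132261
  p_C = 0.0792882
0.0510448 / 0.0105809 ≈ 4.824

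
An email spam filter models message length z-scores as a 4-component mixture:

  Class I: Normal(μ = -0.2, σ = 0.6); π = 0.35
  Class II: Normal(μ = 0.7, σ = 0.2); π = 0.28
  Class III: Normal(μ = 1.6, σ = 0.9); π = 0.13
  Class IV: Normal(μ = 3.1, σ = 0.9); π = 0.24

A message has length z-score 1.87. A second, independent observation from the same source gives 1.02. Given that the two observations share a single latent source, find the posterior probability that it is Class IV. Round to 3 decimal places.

Posterior ∝ prior × likelihood, so P(k | x) ∝ π_k f_k(x); normalise over all components.
Since both observations come from the same component, the likelihood for component k is f_k(x₁)·f_k(x₂).
  f_I = [(1/(0.6·√(2π)))·exp(−(1.87−-0.2)²/(2·0.6²)) = 0.664904·exp(-5.95125) = 0.00173047] × [0.0841348] = 0.000145593
  f_II = [(1/(0.2·√(2π)))·exp(−(1.87−0.7)²/(2·0.2²)) = 1.994711·exp(-17.11125) = 7.38854e-08] × [0.554604] = 4.09772e-08
  f_III = [(1/(0.9·√(2π)))·exp(−(1.87−1.6)²/(2·0.9²)) = 0.443269·exp(-0.04500) = 0.423764] × [0.360151] = 0.152619
  f_IV = [(1/(0.9·√(2π)))·exp(−(1.87−3.1)²/(2·0.9²)) = 0.443269·exp(-0.93389) = 0.174215] × [0.0306784] = 0.00534463
Weight by the priors:
  π_I·f_I = 0.35 × 0.000145593 = 5.09574e-05
  π_II·f_II = 0.28 × 4.09772e-08 = 1.14736e-08
  π_III·f_III = 0.13 × 0.152619 = 0.0198405
  π_IV·f_IV = 0.24 × 0.00534463 = 0.00128271
Sum: 5.09574e-05 + 1.14736e-08 + 0.0198405 + 0.00128271 = 0.0211742
So the posterior for Class IV is 0.00128271 / 0.0211742 ≈ 0.061.

0.061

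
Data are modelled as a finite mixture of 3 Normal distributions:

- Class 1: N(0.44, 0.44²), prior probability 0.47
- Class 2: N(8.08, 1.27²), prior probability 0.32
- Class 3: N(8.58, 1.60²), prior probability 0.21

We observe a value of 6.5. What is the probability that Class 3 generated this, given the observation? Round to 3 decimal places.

0.327

P(component k | x) = P(Z=k)·f_k(x) / marginal(x), where marginal(x) = Σ_j P(Z=j)·f_j(x).
Evaluate each component's likelihood at the observed value:
  p_1 = (1/(0.44·√(2π)))·exp(−(6.5−0.44)²/(2·0.44²)) = 0.906687·exp(-94.84401) = 5.85097e-42
  p_2 = (1/(1.27·√(2π)))·exp(−(6.5−8.08)²/(2·1.27²)) = 0.314128·exp(-0.77389) = 0.144881
  p_3 = (1/(1.60·√(2π)))·exp(−(6.5−8.58)²/(2·1.60²)) = 0.249339·exp(-0.84500) = 0.107105
Prior × likelihood for each component:
  P(Z=1)·p_1 = 0.47 × 5.85097e-42 = 2.74996e-42
  P(Z=2)·p_2 = 0.32 × 0.144881 = 0.046362
  P(Z=3)·p_3 = 0.21 × 0.107105 = 0.0224921
Evidence: 2.74996e-42 + 0.046362 + 0.0224921 = 0.0688541
Responsibility of Class 3: 0.0224921 / 0.0688541 ≈ 0.327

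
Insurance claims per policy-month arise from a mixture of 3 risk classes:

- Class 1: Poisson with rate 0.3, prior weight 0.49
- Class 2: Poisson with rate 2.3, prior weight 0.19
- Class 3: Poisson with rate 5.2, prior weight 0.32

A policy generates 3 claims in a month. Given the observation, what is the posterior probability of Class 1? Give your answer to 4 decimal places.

0.0200

Posterior ∝ prior × likelihood, so P(k | x) ∝ π_k f_k(x); normalise over all components.
Component likelihoods at x = 3 claims:
  f_1 = 0.00333368
  f_2 = 0.203308
  f_3 = 0.129279
Weight by the priors:
  π_1·f_1 = 0.49 × 0.00333368 = 0.0016335
  π_2·f_2 = 0.19 × 0.203308 = 0.0386286
  π_3·f_3 = 0.32 × 0.129279 = 0.0413692
Normaliser: 0.0016335 + 0.0386286 + 0.0413692 = 0.0816313
P(Class 1 | 3 claims) ≈ 0.0200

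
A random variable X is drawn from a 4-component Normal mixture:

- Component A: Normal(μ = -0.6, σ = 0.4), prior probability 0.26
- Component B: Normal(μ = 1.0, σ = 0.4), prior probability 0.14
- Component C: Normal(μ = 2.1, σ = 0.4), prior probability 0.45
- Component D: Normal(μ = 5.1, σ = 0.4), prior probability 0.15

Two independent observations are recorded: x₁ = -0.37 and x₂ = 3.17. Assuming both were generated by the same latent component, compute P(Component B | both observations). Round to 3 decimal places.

By Bayes' theorem, P(k | x) = P(Z=k) f_k(x) / Σ_j P(Z=j) f_j(x).
Since both observations come from the same component, the likelihood for component k is f_k(x₁)·f_k(x₂).
  L_A = [0.845387] × [5.12301e-20] = 4.33093e-20
  L_B = [0.00282864] × [4.05575e-07] = 1.14722e-09
  L_C = [5.23468e-09] × [0.0278629] = 1.45853e-10
  L_D = [2.4609e-41] × [8.78065e-06] = 2.16083e-46
Weight by the priors:
  P(Z=A)·L_A = 0.26 × 4.33093e-20 = 1.12604e-20
  P(Z=B)·L_B = 0.14 × 1.14722e-09 = 1.60611e-10
  P(Z=C)·L_C = 0.45 × 1.45853e-10 = 6.56339e-11
  P(Z=D)·L_D = 0.15 × 2.16083e-46 = 3.24125e-47
Normaliser: 1.12604e-20 + 1.60611e-10 + 6.56339e-11 + 3.24125e-47 = 2.26245e-10
Responsibility of Component B: 1.60611e-10 / 2.26245e-10 ≈ 0.710

0.710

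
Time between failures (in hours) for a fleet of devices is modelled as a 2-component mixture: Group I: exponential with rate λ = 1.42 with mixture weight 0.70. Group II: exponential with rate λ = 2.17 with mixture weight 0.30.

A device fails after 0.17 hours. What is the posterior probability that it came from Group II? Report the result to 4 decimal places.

P(component k | x) = π_k·f_k(x) / marginal(x), where marginal(x) = Σ_j π_j·f_j(x).
Component likelihoods at x = 0.17 hours:
  p_I = 1.42·e^(−1.42·0.17) = 1.42·e^(−0.2414) = 1.11545
  p_II = 2.17·e^(−2.17·0.17) = 2.17·e^(−0.3689) = 1.50054
Multiply by the mixture weights:
  π_I·p_I = 0.70 × 1.11545 = 0.780814
  π_II·p_II = 0.30 × 1.50054 = 0.450163
Normaliser: 0.780814 + 0.450163 = 1.23098
Responsibility of Group II: 0.450163 / 1.23098 ≈ 0.3657

0.3657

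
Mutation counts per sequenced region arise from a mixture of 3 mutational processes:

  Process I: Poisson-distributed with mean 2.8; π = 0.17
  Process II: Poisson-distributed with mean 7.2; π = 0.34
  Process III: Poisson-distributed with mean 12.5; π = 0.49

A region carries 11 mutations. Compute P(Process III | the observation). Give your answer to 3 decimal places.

0.756

Posterior ∝ prior × likelihood, so P(k | x) ∝ π_k f_k(x); normalise over all components.
Evaluate each component's likelihood at the observed value:
  f_I = 0.000126345
  f_II = 0.0504175
  f_III = 0.108686
Multiply by the mixture weights:
  π_I·f_I = 0.17 × 0.000126345 = 2.14787e-05
  π_II·f_II = 0.34 × 0.0504175 = 0.017142
  π_III·f_III = 0.49 × 0.108686 = 0.0532561
Normaliser: 2.14787e-05 + 0.017142 + 0.0532561 = 0.0704196
P(Process III | x) ≈ 0.756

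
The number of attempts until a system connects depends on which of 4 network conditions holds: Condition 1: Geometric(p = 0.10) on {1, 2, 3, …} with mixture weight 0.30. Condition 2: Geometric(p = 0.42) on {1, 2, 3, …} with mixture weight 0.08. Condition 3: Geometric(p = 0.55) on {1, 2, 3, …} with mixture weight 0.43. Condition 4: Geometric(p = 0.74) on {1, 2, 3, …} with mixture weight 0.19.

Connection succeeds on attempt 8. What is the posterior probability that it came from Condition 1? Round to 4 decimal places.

The responsibility of component k is π_k f_k(x) divided by Σ_j π_j f_j(x).
Evaluate each component's likelihood at the observed value:
  p_1 = 0.10·(1−0.10)^7 = 0.10·0.478297 = 0.0478297
  p_2 = 0.42·(1−0.42)^7 = 0.42·0.0220798 = 0.00927353
  p_3 = 0.55·(1−0.55)^7 = 0.55·0.00373669 = 0.00205518
  p_4 = 0.74·(1−0.74)^7 = 0.74·8.03181e-05 = 5.94354e-05
Prior × likelihood for each component:
  π_1·p_1 = 0.30 × 0.0478297 = 0.0143489
  π_2·p_2 = 0.08 × 0.00927353 = 0.000741883
  π_3·p_3 = 0.43 × 0.00205518 = 0.000883728
  π_4·p_4 = 0.19 × 5.94354e-05 = 1.12927e-05
Evidence: 0.0143489 + 0.000741883 + 0.000883728 + 1.12927e-05 = 0.0159858
Responsibility of Condition 1: 0.0143489 / 0.0159858 ≈ 0.8976

0.8976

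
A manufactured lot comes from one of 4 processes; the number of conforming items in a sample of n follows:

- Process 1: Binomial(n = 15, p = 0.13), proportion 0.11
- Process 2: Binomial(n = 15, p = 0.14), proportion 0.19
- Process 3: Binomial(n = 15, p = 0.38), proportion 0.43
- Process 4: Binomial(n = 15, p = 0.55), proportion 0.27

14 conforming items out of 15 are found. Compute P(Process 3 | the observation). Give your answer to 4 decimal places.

By Bayes' theorem, P(k | x) = π_k f_k(x) / Σ_j π_j f_j(x).
Evaluate each component's likelihood at the observed value:
  p_1 = 5.13828e-12
  p_2 = 1.43345e-11
  p_3 = 1.21746e-05
  p_4 = 0.00156452
Multiply by the mixture weights:
  π_1·p_1 = 0.11 × 5.13828e-12 = 5.6521e-13
  π_2·p_2 = 0.19 × 1.43345e-11 = 2.72355e-12
  π_3·p_3 = 0.43 × 1.21746e-05 = 5.23506e-06
  π_4·p_4 = 0.27 × 0.00156452 = 0.000422421
Marginal: 5.6521e-13 + 2.72355e-12 + 5.23506e-06 + 0.000422421 = 0.000427656
Responsibility of Process 3: 5.23506e-06 / 0.000427656 ≈ 0.0122

0.0122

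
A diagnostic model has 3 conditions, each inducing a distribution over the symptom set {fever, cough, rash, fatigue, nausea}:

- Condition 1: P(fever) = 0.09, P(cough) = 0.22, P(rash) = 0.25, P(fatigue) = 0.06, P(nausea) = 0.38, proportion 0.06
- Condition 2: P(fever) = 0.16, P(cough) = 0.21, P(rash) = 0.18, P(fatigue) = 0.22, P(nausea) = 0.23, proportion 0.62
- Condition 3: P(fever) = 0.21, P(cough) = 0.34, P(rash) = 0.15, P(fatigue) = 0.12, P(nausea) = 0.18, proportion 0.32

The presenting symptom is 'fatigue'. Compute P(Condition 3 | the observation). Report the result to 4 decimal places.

0.2152

Posterior ∝ prior × likelihood, so P(k | x) ∝ π_k f_k(x); normalise over all components.
Component likelihoods at x = 'fatigue':
  p_1 = P(fatigue | comp) = 0.06
  p_2 = P(fatigue | comp) = 0.22
  p_3 = P(fatigue | comp) = 0.12
Prior × likelihood for each component:
  π_1·p_1 = 0.06 × 0.06 = 0.0036
  π_2·p_2 = 0.62 × 0.22 = 0.1364
  π_3·p_3 = 0.32 × 0.12 = 0.0384
Denominator: 0.0036 + 0.1364 + 0.0384 = 0.1784
So the posterior for Condition 3 is 0.0384 / 0.1784 ≈ 0.2152.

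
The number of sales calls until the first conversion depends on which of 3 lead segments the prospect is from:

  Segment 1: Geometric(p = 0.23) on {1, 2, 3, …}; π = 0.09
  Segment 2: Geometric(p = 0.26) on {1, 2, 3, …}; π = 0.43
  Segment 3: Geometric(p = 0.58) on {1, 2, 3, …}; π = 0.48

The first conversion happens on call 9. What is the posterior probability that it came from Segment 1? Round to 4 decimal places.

By Bayes' theorem, P(k | x) = w_k f_k(x) / Σ_j w_j f_j(x).
Geometric probabilities:
  f_1 = 0.23·(1−0.23)^8 = 0.23·0.123574 = 0.0284219
  f_2 = 0.26·(1−0.26)^8 = 0.26·0.0899195 = 0.0233791
  f_3 = 0.58·(1−0.58)^8 = 0.58·0.000968265 = 0.000561594
Unnormalised posteriors:
  w_1·f_1 = 0.09 × 0.0284219 = 0.00255797
  w_2·f_2 = 0.43 × 0.0233791 = 0.010053
  w_3·f_3 = 0.48 × 0.000561594 = 0.000269565
Sum: 0.00255797 + 0.010053 + 0.000269565 = 0.0128805
So the posterior for Segment 1 is 0.00255797 / 0.0128805 ≈ 0.1986.

0.1986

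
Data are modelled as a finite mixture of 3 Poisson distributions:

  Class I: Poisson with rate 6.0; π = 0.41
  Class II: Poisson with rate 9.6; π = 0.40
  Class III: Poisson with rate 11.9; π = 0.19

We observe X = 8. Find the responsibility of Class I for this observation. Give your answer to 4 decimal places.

The responsibility of component k is π_k f_k(x) divided by Σ_j π_j f_j(x).
Evaluate each component's likelihood at the observed value:
  f_I = e^(−6.0)·6.0^8/8! = 0.103258
  f_II = e^(−9.6)·9.6^8/8! = 0.121178
  f_III = e^(−11.9)·11.9^8/8! = 0.0677253
Weight by the priors:
  π_I·f_I = 0.41 × 0.103258 = 0.0423357
  π_II·f_II = 0.40 × 0.121178 = 0.048471
  π_III·f_III = 0.19 × 0.0677253 = 0.0128678
Evidence: 0.0423357 + 0.048471 + 0.0128678 = 0.103675
So the posterior for Class I is 0.0423357 / 0.103675 ≈ 0.4084.

0.4084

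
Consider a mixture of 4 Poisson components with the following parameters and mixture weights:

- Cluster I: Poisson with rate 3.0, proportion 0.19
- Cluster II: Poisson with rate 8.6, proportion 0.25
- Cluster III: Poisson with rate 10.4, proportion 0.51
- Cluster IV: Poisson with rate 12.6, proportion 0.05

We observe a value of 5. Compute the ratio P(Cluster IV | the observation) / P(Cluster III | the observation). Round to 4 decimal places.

0.0284

Since P(k|x) ∝ π_k f_k(x), the posterior odds are π_i f_i(x) / (π_j f_j(x)).
Poisson probabilities:
  p_I = e^(−3.0)·3.0^5/5! = 0.100819
  p_II = e^(−8.6)·8.6^5/5! = 0.0721736
  p_III = e^(−10.4)·10.4^5/5! = 0.0308548
  p_IV = e^(−12.6)·12.6^5/5! = 0.00892403
Odds = (0.05/0.51) × (0.00892403/0.0308548) = 0.0980392 × 0.289227 ≈ 0.0284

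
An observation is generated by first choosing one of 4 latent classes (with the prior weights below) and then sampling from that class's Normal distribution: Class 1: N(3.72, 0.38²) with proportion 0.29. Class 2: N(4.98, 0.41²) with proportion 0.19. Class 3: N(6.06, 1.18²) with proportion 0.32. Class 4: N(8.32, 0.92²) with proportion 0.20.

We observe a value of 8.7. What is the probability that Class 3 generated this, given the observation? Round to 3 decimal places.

0.100

By Bayes' theorem, P(k | x) = P(Z=k) f_k(x) / Σ_j P(Z=j) f_j(x).
Component likelihoods at x = 8.7:
  p_1 = 5.32769e-38
  p_2 = 1.29431e-18
  p_3 = 0.0276762
  p_4 = 0.398177
Prior × likelihood for each component:
  P(Z=1)·p_1 = 0.29 × 5.32769e-38 = 1.54503e-38
  P(Z=2)·p_2 = 0.19 × 1.29431e-18 = 2.45919e-19
  P(Z=3)·p_3 = 0.32 × 0.0276762 = 0.00885639
  P(Z=4)·p_4 = 0.20 × 0.398177 = 0.0796353
Sum: 1.54503e-38 + 2.45919e-19 + 0.00885639 + 0.0796353 = 0.0884917
P(Class 3 | x) ≈ 0.100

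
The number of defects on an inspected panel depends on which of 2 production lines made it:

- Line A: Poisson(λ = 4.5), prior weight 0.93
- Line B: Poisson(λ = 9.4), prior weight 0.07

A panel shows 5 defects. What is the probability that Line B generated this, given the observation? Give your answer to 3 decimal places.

0.022

By Bayes' theorem, P(k | x) = w_k f_k(x) / Σ_j w_j f_j(x).
Poisson probabilities:
  p_A = 0.170827
  p_B = 0.0505929
Prior × likelihood for each component:
  w_A·p_A = 0.93 × 0.170827 = 0.158869
  w_B·p_B = 0.07 × 0.0505929 = 0.00354151
Denominator: 0.158869 + 0.00354151 = 0.16241
P(Line B | x) ≈ 0.022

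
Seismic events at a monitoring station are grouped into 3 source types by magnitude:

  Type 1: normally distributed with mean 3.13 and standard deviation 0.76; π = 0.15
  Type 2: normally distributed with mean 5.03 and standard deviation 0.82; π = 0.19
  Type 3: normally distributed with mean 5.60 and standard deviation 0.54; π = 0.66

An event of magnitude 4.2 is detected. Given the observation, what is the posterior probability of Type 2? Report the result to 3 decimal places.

The responsibility of component k is π_k f_k(x) divided by Σ_j π_j f_j(x).
Normal densities:
  f_1 = 0.194838
  f_2 = 0.291488
  f_3 = 0.0256421
Multiply by the mixture weights:
  π_1·f_1 = 0.15 × 0.194838 = 0.0292257
  π_2·f_2 = 0.19 × 0.291488 = 0.0553827
  π_3·f_3 = 0.66 × 0.0256421 = 0.0169238
Sum: 0.0292257 + 0.0553827 + 0.0169238 = 0.101532
So the posterior for Type 2 is 0.0553827 / 0.101532 ≈ 0.545.

0.545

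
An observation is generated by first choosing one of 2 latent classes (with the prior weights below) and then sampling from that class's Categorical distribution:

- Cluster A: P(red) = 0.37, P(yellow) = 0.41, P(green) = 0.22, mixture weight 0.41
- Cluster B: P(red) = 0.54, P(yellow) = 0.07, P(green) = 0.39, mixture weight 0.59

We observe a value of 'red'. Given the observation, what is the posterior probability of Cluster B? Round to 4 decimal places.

0.6774

Apply Bayes' rule: the posterior for each component is proportional to its prior times its likelihood at x.
Categorical probabilities:
  L_A = P(red | comp) = 0.37
  L_B = P(red | comp) = 0.54
Unnormalised posteriors:
  π_A·L_A = 0.41 × 0.37 = 0.1517
  π_B·L_B = 0.59 × 0.54 = 0.3186
Marginal: 0.1517 + 0.3186 = 0.4703
P(Cluster B | the observation) ≈ 0.6774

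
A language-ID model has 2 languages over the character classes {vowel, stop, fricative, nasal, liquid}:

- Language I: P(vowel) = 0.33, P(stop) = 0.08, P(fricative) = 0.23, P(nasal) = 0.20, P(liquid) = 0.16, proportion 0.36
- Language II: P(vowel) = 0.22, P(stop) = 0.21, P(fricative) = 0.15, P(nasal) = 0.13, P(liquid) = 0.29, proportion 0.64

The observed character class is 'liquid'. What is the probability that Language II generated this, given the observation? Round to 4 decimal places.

P(component k | x) = π_k·f_k(x) / marginal(x), where marginal(x) = Σ_j π_j·f_j(x).
Evaluate each component's likelihood at the observed value:
  f_I = P(liquid | comp) = 0.16
  f_II = P(liquid | comp) = 0.29
Prior × likelihood for each component:
  π_I·f_I = 0.36 × 0.16 = 0.0576
  π_II·f_II = 0.64 × 0.29 = 0.1856
Denominator: 0.0576 + 0.1856 = 0.2432
P(Language II | data) ≈ 0.7632

0.7632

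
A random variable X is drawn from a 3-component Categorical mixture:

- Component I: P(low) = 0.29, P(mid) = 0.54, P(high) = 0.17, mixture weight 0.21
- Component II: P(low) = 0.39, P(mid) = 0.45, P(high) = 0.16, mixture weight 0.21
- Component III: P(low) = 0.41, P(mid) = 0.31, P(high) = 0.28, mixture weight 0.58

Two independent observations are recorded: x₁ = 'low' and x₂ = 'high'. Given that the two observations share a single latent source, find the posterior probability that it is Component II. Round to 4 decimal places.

0.1455

By Bayes' theorem, P(k | x) = w_k f_k(x) / Σ_j w_j f_j(x).
Since both observations come from the same component, the likelihood for component k is f_k(x₁)·f_k(x₂).
  L_I = [P(low | comp) = 0.29] × [0.17] = 0.0493
  L_II = [P(low | comp) = 0.39] × [0.16] = 0.0624
  L_III = [P(low | comp) = 0.41] × [0.28] = 0.1148
Prior × likelihood for each component:
  w_I·L_I = 0.21 × 0.0493 = 0.010353
  w_II·L_II = 0.21 × 0.0624 = 0.013104
  w_III·L_III = 0.58 × 0.1148 = 0.066584
Sum: 0.010353 + 0.013104 + 0.066584 = 0.090041
P(Component II | x₁, x₂) ≈ 0.1455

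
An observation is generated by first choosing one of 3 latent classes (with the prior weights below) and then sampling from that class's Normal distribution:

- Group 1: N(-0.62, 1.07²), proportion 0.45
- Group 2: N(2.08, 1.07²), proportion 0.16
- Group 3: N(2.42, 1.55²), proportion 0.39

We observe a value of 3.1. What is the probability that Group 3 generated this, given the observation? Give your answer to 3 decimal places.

0.704

The responsibility of component k is P(Z=k) f_k(x) divided by Σ_j P(Z=j) f_j(x).
Component likelihoods at x = 3.1:
  f_1 = (1/(1.07·√(2π)))·exp(−(3.1−-0.62)²/(2·1.07²)) = 0.372843·exp(-6.04350) = 0.000884848
  f_2 = (1/(1.07·√(2π)))·exp(−(3.1−2.08)²/(2·1.07²)) = 0.372843·exp(-0.45436) = 0.2367
  f_3 = (1/(1.55·√(2π)))·exp(−(3.1−2.42)²/(2·1.55²)) = 0.257382·exp(-0.09623) = 0.233768
Multiply by the mixture weights:
  P(Z=1)·f_1 = 0.45 × 0.000884848 = 0.000398182
  P(Z=2)·f_2 = 0.16 × 0.2367 = 0.0378721
  P(Z=3)·f_3 = 0.39 × 0.233768 = 0.0911695
Normaliser: 0.000398182 + 0.0378721 + 0.0911695 = 0.12944
Responsibility of Group 3: 0.0911695 / 0.12944 ≈ 0.704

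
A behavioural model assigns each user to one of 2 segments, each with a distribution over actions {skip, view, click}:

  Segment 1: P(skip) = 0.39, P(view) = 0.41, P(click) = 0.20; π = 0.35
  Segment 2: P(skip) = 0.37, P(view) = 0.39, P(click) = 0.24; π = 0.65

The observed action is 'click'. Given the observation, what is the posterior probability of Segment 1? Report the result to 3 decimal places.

0.310

By Bayes' theorem, P(k | x) = π_k f_k(x) / Σ_j π_j f_j(x).
Categorical probabilities:
  f_1 = 0.2
  f_2 = 0.24
Multiply by the mixture weights:
  π_1·f_1 = 0.35 × 0.2 = 0.07
  π_2·f_2 = 0.65 × 0.24 = 0.156
Denominator: 0.07 + 0.156 = 0.226
P(Segment 1 | data) ≈ 0.310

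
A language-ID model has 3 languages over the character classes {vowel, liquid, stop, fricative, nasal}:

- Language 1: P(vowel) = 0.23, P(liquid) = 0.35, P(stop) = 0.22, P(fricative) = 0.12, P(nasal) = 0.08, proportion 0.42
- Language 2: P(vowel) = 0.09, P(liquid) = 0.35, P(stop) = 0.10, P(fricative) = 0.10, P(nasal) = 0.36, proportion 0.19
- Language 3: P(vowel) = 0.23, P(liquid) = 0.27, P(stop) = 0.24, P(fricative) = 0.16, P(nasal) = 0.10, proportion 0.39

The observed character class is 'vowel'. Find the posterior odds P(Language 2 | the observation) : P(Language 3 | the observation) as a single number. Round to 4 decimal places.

Since P(k|x) ∝ π_k f_k(x), the posterior odds are π_i f_i(x) / (π_j f_j(x)).
Component likelihoods at x = 'vowel':
  f_1 = P(vowel | comp) = 0.23
  f_2 = P(vowel | comp) = 0.09
  f_3 = P(vowel | comp) = 0.23
Odds = (0.19/0.39) × (0.09/0.23) = 0.487179 × 0.391304 ≈ 0.1906

0.1906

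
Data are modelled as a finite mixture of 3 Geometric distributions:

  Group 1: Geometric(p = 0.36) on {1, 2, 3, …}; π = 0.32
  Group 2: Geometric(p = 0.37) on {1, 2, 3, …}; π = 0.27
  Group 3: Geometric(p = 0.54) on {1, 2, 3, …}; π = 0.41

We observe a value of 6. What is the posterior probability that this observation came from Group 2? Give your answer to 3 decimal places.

The responsibility of component k is P(Z=k) f_k(x) divided by Σ_j P(Z=j) f_j(x).
Evaluate each component's likelihood at the observed value:
  L_1 = 0.36·(1−0.36)^5 = 0.36·0.107374 = 0.0386547
  L_2 = 0.37·(1−0.37)^5 = 0.37·0.0992437 = 0.0367202
  L_3 = 0.54·(1−0.54)^5 = 0.54·0.0205963 = 0.011122
Unnormalised posteriors:
  P(Z=1)·L_1 = 0.32 × 0.0386547 = 0.0123695
  P(Z=2)·L_2 = 0.27 × 0.0367202 = 0.00991444
  P(Z=3)·L_3 = 0.41 × 0.011122 = 0.00456002
Marginal: 0.0123695 + 0.00991444 + 0.00456002 = 0.026844
So the posterior for Group 2 is 0.00991444 / 0.026844 ≈ 0.369.

0.369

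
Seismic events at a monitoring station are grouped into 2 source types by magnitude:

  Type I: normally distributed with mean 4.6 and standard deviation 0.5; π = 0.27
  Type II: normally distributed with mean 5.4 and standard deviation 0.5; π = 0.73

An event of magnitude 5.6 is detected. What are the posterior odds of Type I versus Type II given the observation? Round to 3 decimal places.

Posterior odds = (π_i f_i(x)) / (π_j f_j(x)); the normalising sum cancels.
Component likelihoods at x = 5.6:
  L_I = 0.107982
  L_II = 0.73654
Odds = (0.27/0.73) × (0.107982/0.73654) = 0.369863 × 0.146607 ≈ 0.054

0.054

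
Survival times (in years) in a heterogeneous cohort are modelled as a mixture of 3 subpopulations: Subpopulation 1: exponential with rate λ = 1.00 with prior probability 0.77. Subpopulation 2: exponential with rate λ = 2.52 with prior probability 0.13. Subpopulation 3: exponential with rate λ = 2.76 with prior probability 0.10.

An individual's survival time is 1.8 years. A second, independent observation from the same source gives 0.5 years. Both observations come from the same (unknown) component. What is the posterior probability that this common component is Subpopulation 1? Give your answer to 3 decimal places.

P(component k | x) = P(Z=k)·f_k(x) / marginal(x), where marginal(x) = Σ_j P(Z=j)·f_j(x).
Since both observations come from the same component, the likelihood for component k is f_k(x₁)·f_k(x₂).
  p_1 = [1.00·e^(−1.00·1.8) = 1.00·e^(−1.8000) = 0.165299] × [0.606531] = 0.100259
  p_2 = [2.52·e^(−2.52·1.8) = 2.52·e^(−4.5360) = 0.0270048] × [0.714808] = 0.0193032
  p_3 = [2.76·e^(−2.76·1.8) = 2.76·e^(−4.9680) = 0.0192015] × [0.694357] = 0.0133327
Multiply by the mixture weights:
  P(Z=1)·p_1 = 0.77 × 0.100259 = 0.0771993
  P(Z=2)·p_2 = 0.13 × 0.0193032 = 0.00250942
  P(Z=3)·p_3 = 0.10 × 0.0133327 = 0.00133327
Sum: 0.0771993 + 0.00250942 + 0.00133327 = 0.081042
Responsibility of Subpopulation 1: 0.0771993 / 0.081042 ≈ 0.953

0.953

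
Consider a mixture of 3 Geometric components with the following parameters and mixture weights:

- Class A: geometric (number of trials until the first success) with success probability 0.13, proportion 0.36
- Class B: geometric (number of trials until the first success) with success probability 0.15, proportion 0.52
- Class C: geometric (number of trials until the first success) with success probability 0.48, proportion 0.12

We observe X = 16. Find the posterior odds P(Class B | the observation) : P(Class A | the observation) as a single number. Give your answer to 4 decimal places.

Posterior odds = (π_i f_i(x)) / (π_j f_j(x)); the normalising sum cancels.
Component likelihoods at x = 16:
  L_A = 0.0160965
  L_B = 0.0131031
  L_C = 2.6381e-05
Odds = (0.52/0.36) × (0.0131031/0.0160965) = 1.44444 × 0.814035 ≈ 1.1758

1.1758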